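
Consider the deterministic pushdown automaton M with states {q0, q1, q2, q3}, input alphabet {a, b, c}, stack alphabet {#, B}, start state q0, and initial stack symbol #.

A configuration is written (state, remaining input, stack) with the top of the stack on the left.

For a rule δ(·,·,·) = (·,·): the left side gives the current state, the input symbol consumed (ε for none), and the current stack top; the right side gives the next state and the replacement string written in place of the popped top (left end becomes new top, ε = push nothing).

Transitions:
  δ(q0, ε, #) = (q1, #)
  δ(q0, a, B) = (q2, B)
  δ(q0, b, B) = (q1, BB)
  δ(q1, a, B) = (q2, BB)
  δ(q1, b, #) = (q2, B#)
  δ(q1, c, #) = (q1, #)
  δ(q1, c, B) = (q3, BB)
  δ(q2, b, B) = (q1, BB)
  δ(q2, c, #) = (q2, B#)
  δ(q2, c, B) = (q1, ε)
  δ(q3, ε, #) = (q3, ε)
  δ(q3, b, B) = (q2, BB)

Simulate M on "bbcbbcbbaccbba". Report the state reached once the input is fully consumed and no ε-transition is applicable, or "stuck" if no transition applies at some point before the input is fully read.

q2

(q0, bbcbbcbbaccbba, #) ⊢ (q1, bbcbbcbbaccbba, #) ⊢ (q2, bcbbcbbaccbba, B#) ⊢ (q1, cbbcbbaccbba, BB#) ⊢ (q3, bbcbbaccbba, BBB#) ⊢ (q2, bcbbaccbba, BBBB#) ⊢ (q1, cbbaccbba, BBBBB#) ⊢ (q3, bbaccbba, BBBBBB#) ⊢ (q2, baccbba, BBBBBBB#) ⊢ (q1, accbba, BBBBBBBB#) ⊢ (q2, ccbba, BBBBBBBBB#) ⊢ (q1, cbba, BBBBBBBB#) ⊢ (q3, bba, BBBBBBBBB#) ⊢ (q2, ba, BBBBBBBBBB#) ⊢ (q1, a, BBBBBBBBBBB#) ⊢ (q2, ε, BBBBBBBBBBBB#)
All input consumed; M is in state q2.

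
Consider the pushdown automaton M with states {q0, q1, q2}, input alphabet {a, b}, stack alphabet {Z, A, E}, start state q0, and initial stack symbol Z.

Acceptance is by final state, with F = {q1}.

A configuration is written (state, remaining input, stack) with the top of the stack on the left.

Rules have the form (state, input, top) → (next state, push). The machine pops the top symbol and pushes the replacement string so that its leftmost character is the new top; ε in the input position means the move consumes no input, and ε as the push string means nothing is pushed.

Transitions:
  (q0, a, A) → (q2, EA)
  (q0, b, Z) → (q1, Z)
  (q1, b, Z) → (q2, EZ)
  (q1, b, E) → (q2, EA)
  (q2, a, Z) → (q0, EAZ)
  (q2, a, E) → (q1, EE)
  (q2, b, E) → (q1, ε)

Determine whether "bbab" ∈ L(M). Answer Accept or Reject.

Reject

No computation consumes all input and reaches a final state.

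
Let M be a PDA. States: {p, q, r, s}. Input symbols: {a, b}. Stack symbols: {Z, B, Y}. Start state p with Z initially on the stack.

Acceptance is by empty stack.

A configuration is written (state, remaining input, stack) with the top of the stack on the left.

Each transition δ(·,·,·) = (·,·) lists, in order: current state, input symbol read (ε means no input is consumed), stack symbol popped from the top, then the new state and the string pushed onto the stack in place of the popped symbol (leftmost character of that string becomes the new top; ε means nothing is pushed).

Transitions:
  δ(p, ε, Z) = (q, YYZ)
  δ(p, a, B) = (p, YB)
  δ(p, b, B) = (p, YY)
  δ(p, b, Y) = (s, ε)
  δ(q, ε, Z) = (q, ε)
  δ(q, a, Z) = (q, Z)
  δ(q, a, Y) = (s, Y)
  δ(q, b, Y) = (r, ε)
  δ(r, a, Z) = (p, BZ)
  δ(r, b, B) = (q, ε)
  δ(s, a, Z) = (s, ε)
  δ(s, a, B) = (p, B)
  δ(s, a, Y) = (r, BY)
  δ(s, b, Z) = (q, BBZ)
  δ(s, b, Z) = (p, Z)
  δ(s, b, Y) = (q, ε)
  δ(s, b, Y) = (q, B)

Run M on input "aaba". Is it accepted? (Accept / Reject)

No computation consumes all input and empties the stack.

Reject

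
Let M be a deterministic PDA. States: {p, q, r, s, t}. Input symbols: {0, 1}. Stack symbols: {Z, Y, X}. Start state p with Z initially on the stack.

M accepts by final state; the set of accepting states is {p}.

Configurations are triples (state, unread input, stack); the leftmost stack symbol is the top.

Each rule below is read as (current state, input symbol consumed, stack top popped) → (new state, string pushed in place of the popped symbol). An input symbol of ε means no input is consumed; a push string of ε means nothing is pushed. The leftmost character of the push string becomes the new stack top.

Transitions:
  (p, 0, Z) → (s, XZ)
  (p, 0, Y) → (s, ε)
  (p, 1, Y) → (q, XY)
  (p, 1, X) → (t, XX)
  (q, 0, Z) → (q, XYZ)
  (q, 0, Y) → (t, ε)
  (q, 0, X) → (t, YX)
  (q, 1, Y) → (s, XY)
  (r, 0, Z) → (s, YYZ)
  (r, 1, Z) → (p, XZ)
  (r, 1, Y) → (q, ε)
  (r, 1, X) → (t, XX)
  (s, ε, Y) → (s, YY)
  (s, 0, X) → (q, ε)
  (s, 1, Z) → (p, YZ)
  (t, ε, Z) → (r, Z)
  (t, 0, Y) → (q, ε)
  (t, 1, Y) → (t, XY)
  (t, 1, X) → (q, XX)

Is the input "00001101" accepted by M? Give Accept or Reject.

(p, 00001101, Z)
  read 0, top Z: go to s, push XZ → (s, 0001101, XZ)
  read 0, top X: go to q, push ε → (q, 001101, Z)
  read 0, top Z: go to q, push XYZ → (q, 01101, XYZ)
  read 0, top X: go to t, push YX → (t, 1101, YXYZ)
  read 1, top Y: go to t, push XY → (t, 101, XYXYZ)
  read 1, top X: go to q, push XX → (q, 01, XXYXYZ)
  read 0, top X: go to t, push YX → (t, 1, YXXYXYZ)
  read 1, top Y: go to t, push XY → (t, ε, XYXXYXYZ)
All input consumed; state t ∉ F and no further ε-move applies.

Reject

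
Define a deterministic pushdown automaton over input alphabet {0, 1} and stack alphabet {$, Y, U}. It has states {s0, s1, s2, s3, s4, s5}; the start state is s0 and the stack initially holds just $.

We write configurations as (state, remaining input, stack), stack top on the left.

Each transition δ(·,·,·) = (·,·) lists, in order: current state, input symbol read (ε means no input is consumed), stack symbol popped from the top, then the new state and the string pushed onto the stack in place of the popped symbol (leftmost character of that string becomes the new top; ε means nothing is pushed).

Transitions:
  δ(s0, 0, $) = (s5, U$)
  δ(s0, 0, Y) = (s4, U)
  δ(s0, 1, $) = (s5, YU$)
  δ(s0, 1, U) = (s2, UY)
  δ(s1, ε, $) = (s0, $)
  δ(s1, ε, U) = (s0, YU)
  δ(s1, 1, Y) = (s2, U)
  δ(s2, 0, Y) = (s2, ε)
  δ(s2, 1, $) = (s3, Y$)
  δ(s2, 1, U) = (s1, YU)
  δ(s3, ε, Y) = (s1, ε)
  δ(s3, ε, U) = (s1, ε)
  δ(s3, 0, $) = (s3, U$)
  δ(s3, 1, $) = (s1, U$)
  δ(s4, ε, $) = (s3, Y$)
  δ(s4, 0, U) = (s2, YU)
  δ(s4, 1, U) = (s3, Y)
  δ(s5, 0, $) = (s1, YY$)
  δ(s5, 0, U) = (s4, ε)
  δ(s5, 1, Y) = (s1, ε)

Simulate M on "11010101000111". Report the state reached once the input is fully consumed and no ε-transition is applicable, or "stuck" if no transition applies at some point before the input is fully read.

(s0, 11010101000111, $)
  read 1, top $: go to s5, push YU$ → (s5, 1010101000111, YU$)
  read 1, top Y: go to s1, push ε → (s1, 010101000111, U$)
  ε-move, top U: go to s0, push YU → (s0, 010101000111, YU$)
  read 0, top Y: go to s4, push U → (s4, 10101000111, UU$)
  read 1, top U: go to s3, push Y → (s3, 0101000111, YU$)
  ε-move, top Y: go to s1, push ε → (s1, 0101000111, U$)
  ε-move, top U: go to s0, push YU → (s0, 0101000111, YU$)
  read 0, top Y: go to s4, push U → (s4, 101000111, UU$)
  read 1, top U: go to s3, push Y → (s3, 01000111, YU$)
  ε-move, top Y: go to s1, push ε → (s1, 01000111, U$)
  ε-move, top U: go to s0, push YU → (s0, 01000111, YU$)
  read 0, top Y: go to s4, push U → (s4, 1000111, UU$)
  read 1, top U: go to s3, push Y → (s3, 000111, YU$)
  ε-move, top Y: go to s1, push ε → (s1, 000111, U$)
  ε-move, top U: go to s0, push YU → (s0, 000111, YU$)
  read 0, top Y: go to s4, push U → (s4, 00111, UU$)
  read 0, top U: go to s2, push YU → (s2, 0111, YUU$)
  read 0, top Y: go to s2, push ε → (s2, 111, UU$)
  read 1, top U: go to s1, push YU → (s1, 11, YUU$)
  read 1, top Y: go to s2, push U → (s2, 1, UUU$)
  read 1, top U: go to s1, push YU → (s1, ε, YUUU$)
All input consumed; M is in state s1.

s1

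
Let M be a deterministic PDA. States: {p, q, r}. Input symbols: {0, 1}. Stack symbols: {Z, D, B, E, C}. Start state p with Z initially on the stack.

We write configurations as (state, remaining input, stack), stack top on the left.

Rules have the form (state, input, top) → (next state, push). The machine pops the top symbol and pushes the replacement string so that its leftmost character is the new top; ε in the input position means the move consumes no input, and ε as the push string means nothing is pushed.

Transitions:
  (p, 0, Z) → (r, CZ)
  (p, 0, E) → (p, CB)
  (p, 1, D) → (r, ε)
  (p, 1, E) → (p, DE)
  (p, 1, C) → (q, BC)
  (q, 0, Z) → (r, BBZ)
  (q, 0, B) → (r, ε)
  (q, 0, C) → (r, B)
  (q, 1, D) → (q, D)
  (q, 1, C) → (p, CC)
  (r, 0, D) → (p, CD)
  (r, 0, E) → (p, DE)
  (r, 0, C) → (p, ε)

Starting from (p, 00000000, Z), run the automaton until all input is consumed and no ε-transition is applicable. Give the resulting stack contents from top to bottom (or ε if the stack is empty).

(p, 00000000, Z) ⊢ (r, 0000000, CZ) ⊢ (p, 000000, Z) ⊢ (r, 00000, CZ) ⊢ (p, 0000, Z) ⊢ (r, 000, CZ) ⊢ (p, 00, Z) ⊢ (r, 0, CZ) ⊢ (p, ε, Z)
All input consumed in state p with stack Z.

Z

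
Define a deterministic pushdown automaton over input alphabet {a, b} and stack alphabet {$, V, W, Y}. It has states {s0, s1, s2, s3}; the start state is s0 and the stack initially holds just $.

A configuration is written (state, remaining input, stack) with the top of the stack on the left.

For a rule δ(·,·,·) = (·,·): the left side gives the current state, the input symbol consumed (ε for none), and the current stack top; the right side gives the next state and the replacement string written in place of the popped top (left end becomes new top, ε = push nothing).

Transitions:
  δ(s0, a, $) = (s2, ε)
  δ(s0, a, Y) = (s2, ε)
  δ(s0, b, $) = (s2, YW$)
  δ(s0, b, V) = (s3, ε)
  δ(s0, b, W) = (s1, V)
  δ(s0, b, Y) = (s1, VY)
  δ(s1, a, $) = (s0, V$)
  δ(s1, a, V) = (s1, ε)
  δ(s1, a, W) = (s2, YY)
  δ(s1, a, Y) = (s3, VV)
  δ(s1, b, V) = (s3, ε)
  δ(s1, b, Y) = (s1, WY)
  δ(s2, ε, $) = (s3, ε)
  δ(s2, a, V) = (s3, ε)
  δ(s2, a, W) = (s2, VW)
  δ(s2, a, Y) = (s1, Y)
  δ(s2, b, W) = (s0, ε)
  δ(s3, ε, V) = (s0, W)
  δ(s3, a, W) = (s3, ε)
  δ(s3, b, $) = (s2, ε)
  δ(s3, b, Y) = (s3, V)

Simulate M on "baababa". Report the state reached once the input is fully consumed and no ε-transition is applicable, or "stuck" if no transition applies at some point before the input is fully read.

s3

(s0, baababa, $)
  read b, top $: go to s2, push YW$ → (s2, aababa, YW$)
  read a, top Y: go to s1, push Y → (s1, ababa, YW$)
  read a, top Y: go to s3, push VV → (s3, baba, VVW$)
  ε-move, top V: go to s0, push W → (s0, baba, WVW$)
  read b, top W: go to s1, push V → (s1, aba, VVW$)
  read a, top V: go to s1, push ε → (s1, ba, VW$)
  read b, top V: go to s3, push ε → (s3, a, W$)
  read a, top W: go to s3, push ε → (s3, ε, $)
All input consumed; M is in state s3.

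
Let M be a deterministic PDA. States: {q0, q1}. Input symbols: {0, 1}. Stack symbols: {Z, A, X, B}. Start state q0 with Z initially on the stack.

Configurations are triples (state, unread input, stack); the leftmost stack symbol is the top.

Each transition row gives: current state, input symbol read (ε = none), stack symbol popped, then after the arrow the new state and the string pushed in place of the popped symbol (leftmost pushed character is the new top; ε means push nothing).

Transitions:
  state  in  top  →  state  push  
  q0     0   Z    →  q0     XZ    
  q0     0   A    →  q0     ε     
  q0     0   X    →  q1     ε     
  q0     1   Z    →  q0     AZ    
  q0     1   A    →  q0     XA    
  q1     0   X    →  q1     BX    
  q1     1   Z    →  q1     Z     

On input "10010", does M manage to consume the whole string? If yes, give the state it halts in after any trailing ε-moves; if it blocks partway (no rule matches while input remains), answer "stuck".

stuck

(q0, 10010, Z) ⊢ (q0, 0010, AZ) ⊢ (q0, 010, Z) ⊢ (q0, 10, XZ)
No transition for (q0, 1, top X); M blocks with input 10 remaining.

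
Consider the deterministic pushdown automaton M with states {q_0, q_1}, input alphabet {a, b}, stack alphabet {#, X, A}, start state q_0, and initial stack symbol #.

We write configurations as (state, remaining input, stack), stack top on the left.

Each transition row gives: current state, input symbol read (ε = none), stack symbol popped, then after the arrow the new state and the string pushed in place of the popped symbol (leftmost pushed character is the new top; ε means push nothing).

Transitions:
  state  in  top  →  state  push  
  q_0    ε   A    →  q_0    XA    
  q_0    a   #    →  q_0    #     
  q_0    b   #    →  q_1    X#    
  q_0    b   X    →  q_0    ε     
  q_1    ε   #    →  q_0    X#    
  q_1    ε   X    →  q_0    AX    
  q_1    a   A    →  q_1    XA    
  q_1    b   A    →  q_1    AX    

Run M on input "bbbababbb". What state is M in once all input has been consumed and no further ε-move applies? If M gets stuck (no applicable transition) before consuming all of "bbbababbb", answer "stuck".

(q_0, bbbababbb, #) ⊢ (q_1, bbababbb, X#) ⊢ (q_0, bbababbb, AX#) ⊢ (q_0, bbababbb, XAX#) ⊢ (q_0, bababbb, AX#) ⊢ (q_0, bababbb, XAX#) ⊢ (q_0, ababbb, AX#) ⊢ (q_0, ababbb, XAX#)
No transition for (q_0, a, top X); M blocks with input ababbb remaining.

stuck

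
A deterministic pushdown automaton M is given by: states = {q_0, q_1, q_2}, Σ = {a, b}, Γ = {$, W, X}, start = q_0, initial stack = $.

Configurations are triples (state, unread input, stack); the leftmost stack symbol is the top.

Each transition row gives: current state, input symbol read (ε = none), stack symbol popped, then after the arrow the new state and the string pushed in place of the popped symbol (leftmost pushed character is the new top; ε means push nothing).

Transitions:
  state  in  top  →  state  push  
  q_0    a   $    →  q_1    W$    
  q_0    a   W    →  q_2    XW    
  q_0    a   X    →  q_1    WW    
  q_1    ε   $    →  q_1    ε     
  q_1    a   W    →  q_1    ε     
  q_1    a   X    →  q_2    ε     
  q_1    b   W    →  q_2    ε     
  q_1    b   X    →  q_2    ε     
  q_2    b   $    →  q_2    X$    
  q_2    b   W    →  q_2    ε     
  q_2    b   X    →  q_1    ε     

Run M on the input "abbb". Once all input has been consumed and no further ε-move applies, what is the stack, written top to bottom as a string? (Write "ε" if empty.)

(q_0, abbb, $) ⊢ (q_1, bbb, W$) ⊢ (q_2, bb, $) ⊢ (q_2, b, X$) ⊢ (q_1, ε, $) ⊢ (q_1, ε, ε)
All input consumed in state q_1 with stack ε.

ε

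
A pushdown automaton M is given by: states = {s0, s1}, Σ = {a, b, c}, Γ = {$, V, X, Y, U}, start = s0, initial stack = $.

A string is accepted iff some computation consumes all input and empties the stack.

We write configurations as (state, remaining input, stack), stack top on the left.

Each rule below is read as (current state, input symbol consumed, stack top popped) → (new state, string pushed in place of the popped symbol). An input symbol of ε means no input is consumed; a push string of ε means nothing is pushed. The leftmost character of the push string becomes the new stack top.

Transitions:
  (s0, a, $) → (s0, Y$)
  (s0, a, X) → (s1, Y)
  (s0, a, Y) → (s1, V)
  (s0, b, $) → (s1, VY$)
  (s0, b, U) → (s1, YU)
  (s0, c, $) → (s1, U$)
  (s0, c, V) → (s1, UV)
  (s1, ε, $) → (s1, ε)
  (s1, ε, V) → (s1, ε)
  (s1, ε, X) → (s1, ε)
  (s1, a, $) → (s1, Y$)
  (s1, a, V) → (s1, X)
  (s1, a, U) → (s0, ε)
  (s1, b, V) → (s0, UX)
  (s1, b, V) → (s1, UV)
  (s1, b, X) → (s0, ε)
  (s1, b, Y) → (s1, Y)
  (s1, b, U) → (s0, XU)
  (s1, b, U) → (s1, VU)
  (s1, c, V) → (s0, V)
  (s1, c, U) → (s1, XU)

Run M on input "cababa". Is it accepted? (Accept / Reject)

Accept

One accepting computation: (s0, cababa, $) ⊢ (s1, ababa, U$) ⊢ (s0, baba, $) ⊢ (s1, aba, VY$) ⊢ (s1, ba, XY$) ⊢ (s0, a, Y$) ⊢ (s1, ε, V$) ⊢ (s1, ε, $) ⊢ (s1, ε, ε)
All input consumed and the stack is empty.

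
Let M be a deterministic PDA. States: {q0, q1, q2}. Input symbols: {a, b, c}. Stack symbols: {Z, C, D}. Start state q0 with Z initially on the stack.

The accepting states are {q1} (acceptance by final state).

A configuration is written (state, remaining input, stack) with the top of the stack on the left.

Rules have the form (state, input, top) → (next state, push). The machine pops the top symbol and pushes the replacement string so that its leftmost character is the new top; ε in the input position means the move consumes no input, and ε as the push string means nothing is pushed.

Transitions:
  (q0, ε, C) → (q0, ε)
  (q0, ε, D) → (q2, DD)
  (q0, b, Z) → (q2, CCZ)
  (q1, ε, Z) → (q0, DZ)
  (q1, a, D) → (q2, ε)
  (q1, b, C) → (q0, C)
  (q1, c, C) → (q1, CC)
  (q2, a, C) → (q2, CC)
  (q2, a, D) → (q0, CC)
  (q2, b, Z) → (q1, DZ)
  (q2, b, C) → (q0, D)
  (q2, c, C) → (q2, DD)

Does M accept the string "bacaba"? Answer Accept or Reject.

(q0, bacaba, Z) ⊢ (q2, acaba, CCZ) ⊢ (q2, caba, CCCZ) ⊢ (q2, aba, DDCCZ) ⊢ (q0, ba, CCDCCZ) ⊢ (q0, ba, CDCCZ) ⊢ (q0, ba, DCCZ) ⊢ (q2, ba, DDCCZ)
No transition applies at (q2, ba, DDCCZ); input not fully consumed.

Reject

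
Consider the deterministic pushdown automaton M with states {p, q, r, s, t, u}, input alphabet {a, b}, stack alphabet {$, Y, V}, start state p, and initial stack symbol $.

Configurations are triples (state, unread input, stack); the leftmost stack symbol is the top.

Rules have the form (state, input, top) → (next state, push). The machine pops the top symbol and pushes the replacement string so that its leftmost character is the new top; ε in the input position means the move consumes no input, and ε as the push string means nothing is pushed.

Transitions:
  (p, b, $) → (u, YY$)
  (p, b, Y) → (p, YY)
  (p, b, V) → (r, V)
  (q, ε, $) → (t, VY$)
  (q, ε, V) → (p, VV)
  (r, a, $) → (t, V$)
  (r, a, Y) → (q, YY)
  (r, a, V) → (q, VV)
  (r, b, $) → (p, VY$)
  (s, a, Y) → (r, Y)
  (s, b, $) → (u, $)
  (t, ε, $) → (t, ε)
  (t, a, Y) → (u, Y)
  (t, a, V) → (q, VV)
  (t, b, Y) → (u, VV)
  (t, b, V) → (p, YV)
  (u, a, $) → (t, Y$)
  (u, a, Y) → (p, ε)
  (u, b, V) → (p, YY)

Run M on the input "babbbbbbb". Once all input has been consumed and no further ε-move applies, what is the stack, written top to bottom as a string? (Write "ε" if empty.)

YYYYYYYY$

(p, babbbbbbb, $)
  read b, top $: go to u, push YY$ → (u, abbbbbbb, YY$)
  read a, top Y: go to p, push ε → (p, bbbbbbb, Y$)
  read b, top Y: go to p, push YY → (p, bbbbbb, YY$)
  read b, top Y: go to p, push YY → (p, bbbbb, YYY$)
  read b, top Y: go to p, push YY → (p, bbbb, YYYY$)
  read b, top Y: go to p, push YY → (p, bbb, YYYYY$)
  read b, top Y: go to p, push YY → (p, bb, YYYYYY$)
  read b, top Y: go to p, push YY → (p, b, YYYYYYY$)
  read b, top Y: go to p, push YY → (p, ε, YYYYYYYY$)
All input consumed in state p with stack YYYYYYYY$.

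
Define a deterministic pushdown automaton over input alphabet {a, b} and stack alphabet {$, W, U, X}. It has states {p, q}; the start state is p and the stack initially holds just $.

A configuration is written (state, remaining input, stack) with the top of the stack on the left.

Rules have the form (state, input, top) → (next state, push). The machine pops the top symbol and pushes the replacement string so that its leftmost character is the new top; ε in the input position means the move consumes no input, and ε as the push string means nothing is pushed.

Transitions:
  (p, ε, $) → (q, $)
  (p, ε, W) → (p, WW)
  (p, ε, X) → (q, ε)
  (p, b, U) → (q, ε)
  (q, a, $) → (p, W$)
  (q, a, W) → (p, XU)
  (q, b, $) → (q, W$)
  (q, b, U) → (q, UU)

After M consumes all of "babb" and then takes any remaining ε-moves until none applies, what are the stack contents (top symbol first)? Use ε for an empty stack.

(p, babb, $) ⊢ (q, babb, $) ⊢ (q, abb, W$) ⊢ (p, bb, XU$) ⊢ (q, bb, U$) ⊢ (q, b, UU$) ⊢ (q, ε, UUU$)
All input consumed in state q with stack UUU$.

UUU$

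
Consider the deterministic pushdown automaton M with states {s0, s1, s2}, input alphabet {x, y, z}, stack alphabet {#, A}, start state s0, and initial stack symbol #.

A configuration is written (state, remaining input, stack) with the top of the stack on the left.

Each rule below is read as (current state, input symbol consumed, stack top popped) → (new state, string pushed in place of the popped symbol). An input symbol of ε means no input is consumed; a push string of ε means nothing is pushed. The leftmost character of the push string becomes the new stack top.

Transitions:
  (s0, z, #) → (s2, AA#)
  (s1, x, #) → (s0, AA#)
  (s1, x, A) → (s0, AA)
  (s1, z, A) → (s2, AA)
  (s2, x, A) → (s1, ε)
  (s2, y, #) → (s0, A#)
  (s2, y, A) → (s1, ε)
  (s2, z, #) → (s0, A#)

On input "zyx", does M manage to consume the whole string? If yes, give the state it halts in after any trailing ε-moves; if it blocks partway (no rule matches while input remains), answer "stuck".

s0

(s0, zyx, #)
  read z, top #: go to s2, push AA# → (s2, yx, AA#)
  read y, top A: go to s1, push ε → (s1, x, A#)
  read x, top A: go to s0, push AA → (s0, ε, AA#)
All input consumed; M is in state s0.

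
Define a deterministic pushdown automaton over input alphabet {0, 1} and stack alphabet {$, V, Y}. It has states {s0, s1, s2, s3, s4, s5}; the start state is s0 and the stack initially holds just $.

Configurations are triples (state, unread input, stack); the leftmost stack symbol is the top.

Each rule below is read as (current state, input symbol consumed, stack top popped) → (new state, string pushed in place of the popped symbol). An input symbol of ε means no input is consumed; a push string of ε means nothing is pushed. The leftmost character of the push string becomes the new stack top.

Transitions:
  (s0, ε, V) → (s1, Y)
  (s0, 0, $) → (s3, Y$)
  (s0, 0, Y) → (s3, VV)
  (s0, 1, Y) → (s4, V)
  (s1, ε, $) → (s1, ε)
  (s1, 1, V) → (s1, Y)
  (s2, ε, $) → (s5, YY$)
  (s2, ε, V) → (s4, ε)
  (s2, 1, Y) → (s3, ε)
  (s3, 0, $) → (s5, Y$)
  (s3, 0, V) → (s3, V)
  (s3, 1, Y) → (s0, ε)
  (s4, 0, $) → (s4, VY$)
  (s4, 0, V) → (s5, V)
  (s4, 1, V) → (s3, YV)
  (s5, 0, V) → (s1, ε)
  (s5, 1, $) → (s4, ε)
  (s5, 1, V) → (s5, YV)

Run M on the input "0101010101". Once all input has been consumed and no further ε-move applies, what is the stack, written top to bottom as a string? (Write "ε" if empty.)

(s0, 0101010101, $) ⊢ (s3, 101010101, Y$) ⊢ (s0, 01010101, $) ⊢ (s3, 1010101, Y$) ⊢ (s0, 010101, $) ⊢ (s3, 10101, Y$) ⊢ (s0, 0101, $) ⊢ (s3, 101, Y$) ⊢ (s0, 01, $) ⊢ (s3, 1, Y$) ⊢ (s0, ε, $)
All input consumed in state s0 with stack $.

$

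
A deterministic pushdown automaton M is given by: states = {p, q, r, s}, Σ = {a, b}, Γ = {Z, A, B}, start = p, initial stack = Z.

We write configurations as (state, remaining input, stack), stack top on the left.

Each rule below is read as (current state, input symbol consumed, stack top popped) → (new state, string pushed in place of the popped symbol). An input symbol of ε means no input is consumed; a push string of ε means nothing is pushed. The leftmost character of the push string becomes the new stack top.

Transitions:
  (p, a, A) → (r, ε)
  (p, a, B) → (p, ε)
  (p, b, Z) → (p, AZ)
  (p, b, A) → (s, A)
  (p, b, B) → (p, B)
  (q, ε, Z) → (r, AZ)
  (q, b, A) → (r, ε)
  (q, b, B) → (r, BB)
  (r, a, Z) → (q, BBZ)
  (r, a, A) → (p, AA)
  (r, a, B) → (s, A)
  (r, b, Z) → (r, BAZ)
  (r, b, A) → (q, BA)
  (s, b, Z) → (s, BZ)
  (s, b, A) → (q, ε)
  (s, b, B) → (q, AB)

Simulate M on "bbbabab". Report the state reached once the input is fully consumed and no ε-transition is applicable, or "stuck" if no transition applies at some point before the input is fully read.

stuck

(p, bbbabab, Z) ⊢ (p, bbabab, AZ) ⊢ (s, babab, AZ) ⊢ (q, abab, Z) ⊢ (r, abab, AZ) ⊢ (p, bab, AAZ) ⊢ (s, ab, AAZ)
No transition for (s, a, top A); M blocks with input ab remaining.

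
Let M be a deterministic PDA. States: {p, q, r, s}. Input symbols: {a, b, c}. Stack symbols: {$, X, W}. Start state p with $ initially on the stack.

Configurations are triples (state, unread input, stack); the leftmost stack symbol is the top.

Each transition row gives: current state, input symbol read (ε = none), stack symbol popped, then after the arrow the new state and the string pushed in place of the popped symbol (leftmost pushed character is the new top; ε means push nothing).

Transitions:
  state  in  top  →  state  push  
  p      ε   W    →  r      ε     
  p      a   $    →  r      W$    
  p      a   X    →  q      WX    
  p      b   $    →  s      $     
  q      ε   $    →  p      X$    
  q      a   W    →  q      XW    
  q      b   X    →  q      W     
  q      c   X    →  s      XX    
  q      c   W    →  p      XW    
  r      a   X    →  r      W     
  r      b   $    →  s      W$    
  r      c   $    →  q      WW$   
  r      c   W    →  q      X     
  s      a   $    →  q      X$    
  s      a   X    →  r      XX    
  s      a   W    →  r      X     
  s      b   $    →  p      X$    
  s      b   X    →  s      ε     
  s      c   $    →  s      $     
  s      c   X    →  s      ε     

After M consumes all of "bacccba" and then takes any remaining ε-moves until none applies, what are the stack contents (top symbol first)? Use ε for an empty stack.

(p, bacccba, $)
  read b, top $: go to s, push $ → (s, acccba, $)
  read a, top $: go to q, push X$ → (q, cccba, X$)
  read c, top X: go to s, push XX → (s, ccba, XX$)
  read c, top X: go to s, push ε → (s, cba, X$)
  read c, top X: go to s, push ε → (s, ba, $)
  read b, top $: go to p, push X$ → (p, a, X$)
  read a, top X: go to q, push WX → (q, ε, WX$)
All input consumed in state q with stack WX$.

WX$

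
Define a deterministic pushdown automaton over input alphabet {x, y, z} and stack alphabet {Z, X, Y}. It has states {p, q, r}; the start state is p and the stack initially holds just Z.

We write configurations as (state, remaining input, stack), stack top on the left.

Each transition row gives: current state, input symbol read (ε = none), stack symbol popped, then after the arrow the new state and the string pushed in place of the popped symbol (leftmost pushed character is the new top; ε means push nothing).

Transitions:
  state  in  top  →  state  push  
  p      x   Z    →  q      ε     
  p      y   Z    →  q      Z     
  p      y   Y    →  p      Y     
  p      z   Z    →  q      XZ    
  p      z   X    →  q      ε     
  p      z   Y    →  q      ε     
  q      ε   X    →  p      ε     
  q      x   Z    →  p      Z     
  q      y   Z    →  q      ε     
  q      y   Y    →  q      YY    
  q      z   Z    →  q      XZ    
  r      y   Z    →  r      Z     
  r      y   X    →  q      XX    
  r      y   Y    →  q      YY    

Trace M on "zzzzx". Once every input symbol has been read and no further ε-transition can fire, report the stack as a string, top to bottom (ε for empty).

(p, zzzzx, Z) ⊢ (q, zzzx, XZ) ⊢ (p, zzzx, Z) ⊢ (q, zzx, XZ) ⊢ (p, zzx, Z) ⊢ (q, zx, XZ) ⊢ (p, zx, Z) ⊢ (q, x, XZ) ⊢ (p, x, Z) ⊢ (q, ε, ε)
All input consumed in state q with stack ε.

ε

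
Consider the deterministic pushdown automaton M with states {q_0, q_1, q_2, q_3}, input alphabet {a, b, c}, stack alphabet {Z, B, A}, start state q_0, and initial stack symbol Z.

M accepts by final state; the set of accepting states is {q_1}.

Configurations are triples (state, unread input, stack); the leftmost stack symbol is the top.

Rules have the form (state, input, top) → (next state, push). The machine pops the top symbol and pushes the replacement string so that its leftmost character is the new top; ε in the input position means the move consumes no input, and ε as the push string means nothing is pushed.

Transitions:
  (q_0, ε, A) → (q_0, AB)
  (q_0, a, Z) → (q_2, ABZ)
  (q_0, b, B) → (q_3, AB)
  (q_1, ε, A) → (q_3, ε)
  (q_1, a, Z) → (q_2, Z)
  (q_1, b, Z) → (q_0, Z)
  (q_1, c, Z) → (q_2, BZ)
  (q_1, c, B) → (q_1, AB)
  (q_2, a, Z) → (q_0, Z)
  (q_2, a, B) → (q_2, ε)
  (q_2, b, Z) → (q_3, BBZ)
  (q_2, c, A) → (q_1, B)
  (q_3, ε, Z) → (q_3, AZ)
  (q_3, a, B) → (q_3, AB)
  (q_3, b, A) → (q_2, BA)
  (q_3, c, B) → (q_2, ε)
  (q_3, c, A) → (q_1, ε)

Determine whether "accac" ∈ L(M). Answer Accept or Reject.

Accept

(q_0, accac, Z)
  read a, top Z: go to q_2, push ABZ → (q_2, ccac, ABZ)
  read c, top A: go to q_1, push B → (q_1, cac, BBZ)
  read c, top B: go to q_1, push AB → (q_1, ac, ABBZ)
  ε-move, top A: go to q_3, push ε → (q_3, ac, BBZ)
  read a, top B: go to q_3, push AB → (q_3, c, ABBZ)
  read c, top A: go to q_1, push ε → (q_1, ε, BBZ)
All input consumed; state q_1 ∈ F.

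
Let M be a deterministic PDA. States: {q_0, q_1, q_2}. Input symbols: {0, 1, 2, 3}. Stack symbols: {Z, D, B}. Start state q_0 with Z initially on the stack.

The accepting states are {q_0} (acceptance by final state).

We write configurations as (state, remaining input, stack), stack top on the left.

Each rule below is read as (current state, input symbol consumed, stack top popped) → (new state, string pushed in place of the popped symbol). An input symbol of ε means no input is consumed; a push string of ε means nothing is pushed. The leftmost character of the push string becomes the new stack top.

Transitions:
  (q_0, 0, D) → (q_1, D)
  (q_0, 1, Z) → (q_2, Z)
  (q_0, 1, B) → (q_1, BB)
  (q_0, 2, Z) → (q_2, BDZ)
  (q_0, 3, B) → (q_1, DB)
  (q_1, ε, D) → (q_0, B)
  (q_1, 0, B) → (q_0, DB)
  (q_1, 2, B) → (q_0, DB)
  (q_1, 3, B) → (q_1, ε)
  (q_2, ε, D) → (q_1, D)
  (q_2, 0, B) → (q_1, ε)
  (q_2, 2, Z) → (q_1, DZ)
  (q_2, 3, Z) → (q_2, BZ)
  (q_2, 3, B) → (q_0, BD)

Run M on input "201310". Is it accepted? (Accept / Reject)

(q_0, 201310, Z)
  read 2, top Z: go to q_2, push BDZ → (q_2, 01310, BDZ)
  read 0, top B: go to q_1, push ε → (q_1, 1310, DZ)
  ε-move, top D: go to q_0, push B → (q_0, 1310, BZ)
  read 1, top B: go to q_1, push BB → (q_1, 310, BBZ)
  read 3, top B: go to q_1, push ε → (q_1, 10, BZ)
No transition applies at (q_1, 10, BZ); input not fully consumed.

Reject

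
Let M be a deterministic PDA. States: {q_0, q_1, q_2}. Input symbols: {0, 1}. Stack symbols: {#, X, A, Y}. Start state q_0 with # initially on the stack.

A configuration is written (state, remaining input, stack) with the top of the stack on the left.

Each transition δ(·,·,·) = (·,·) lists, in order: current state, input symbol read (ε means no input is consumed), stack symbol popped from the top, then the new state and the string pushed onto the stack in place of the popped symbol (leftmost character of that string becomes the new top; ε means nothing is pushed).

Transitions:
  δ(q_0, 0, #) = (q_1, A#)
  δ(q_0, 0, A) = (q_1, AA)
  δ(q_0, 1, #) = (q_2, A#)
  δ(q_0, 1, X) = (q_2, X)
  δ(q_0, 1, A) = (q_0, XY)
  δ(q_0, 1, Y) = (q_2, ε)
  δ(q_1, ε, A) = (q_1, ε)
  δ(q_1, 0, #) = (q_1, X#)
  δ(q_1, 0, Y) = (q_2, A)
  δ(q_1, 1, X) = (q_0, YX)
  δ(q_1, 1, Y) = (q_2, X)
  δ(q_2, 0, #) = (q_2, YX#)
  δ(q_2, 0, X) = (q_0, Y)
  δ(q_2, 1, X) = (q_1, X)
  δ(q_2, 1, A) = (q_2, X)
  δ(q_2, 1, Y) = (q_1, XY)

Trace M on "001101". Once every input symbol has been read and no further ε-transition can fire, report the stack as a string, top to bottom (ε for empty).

#

(q_0, 001101, #)
  read 0, top #: go to q_1, push A# → (q_1, 01101, A#)
  ε-move, top A: go to q_1, push ε → (q_1, 01101, #)
  read 0, top #: go to q_1, push X# → (q_1, 1101, X#)
  read 1, top X: go to q_0, push YX → (q_0, 101, YX#)
  read 1, top Y: go to q_2, push ε → (q_2, 01, X#)
  read 0, top X: go to q_0, push Y → (q_0, 1, Y#)
  read 1, top Y: go to q_2, push ε → (q_2, ε, #)
All input consumed in state q_2 with stack #.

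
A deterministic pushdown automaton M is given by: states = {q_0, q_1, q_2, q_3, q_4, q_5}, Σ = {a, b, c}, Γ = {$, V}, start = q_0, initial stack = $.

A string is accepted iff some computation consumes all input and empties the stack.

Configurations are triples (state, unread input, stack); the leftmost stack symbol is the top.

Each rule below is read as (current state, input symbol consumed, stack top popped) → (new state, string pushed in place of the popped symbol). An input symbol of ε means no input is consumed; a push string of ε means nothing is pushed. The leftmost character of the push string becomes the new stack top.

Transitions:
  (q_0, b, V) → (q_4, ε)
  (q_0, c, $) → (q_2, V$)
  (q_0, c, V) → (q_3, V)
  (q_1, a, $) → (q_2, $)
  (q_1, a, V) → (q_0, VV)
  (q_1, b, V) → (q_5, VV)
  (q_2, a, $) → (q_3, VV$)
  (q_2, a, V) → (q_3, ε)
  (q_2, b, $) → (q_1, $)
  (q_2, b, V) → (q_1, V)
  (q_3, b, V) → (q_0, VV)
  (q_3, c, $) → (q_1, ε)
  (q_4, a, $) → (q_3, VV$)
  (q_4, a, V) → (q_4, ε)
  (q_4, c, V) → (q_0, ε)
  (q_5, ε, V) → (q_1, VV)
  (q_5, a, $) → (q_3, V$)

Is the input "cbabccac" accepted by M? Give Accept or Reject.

(q_0, cbabccac, $)
  read c, top $: go to q_2, push V$ → (q_2, babccac, V$)
  read b, top V: go to q_1, push V → (q_1, abccac, V$)
  read a, top V: go to q_0, push VV → (q_0, bccac, VV$)
  read b, top V: go to q_4, push ε → (q_4, ccac, V$)
  read c, top V: go to q_0, push ε → (q_0, cac, $)
  read c, top $: go to q_2, push V$ → (q_2, ac, V$)
  read a, top V: go to q_3, push ε → (q_3, c, $)
  read c, top $: go to q_1, push ε → (q_1, ε, ε)
All input consumed and the stack is empty.

Accept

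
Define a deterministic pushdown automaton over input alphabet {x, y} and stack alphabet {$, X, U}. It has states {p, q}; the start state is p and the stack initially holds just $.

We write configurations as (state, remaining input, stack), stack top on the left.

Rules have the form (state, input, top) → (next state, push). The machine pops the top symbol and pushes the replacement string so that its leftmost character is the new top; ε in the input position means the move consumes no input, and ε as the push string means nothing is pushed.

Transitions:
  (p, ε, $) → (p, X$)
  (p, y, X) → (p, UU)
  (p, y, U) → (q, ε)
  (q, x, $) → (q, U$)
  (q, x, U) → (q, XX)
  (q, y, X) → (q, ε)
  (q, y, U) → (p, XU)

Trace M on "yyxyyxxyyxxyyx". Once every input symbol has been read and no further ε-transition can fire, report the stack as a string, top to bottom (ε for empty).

(p, yyxyyxxyyxxyyx, $)
  ε-move, top $: go to p, push X$ → (p, yyxyyxxyyxxyyx, X$)
  read y, top X: go to p, push UU → (p, yxyyxxyyxxyyx, UU$)
  read y, top U: go to q, push ε → (q, xyyxxyyxxyyx, U$)
  read x, top U: go to q, push XX → (q, yyxxyyxxyyx, XX$)
  read y, top X: go to q, push ε → (q, yxxyyxxyyx, X$)
  read y, top X: go to q, push ε → (q, xxyyxxyyx, $)
  read x, top $: go to q, push U$ → (q, xyyxxyyx, U$)
  read x, top U: go to q, push XX → (q, yyxxyyx, XX$)
  read y, top X: go to q, push ε → (q, yxxyyx, X$)
  read y, top X: go to q, push ε → (q, xxyyx, $)
  read x, top $: go to q, push U$ → (q, xyyx, U$)
  read x, top U: go to q, push XX → (q, yyx, XX$)
  read y, top X: go to q, push ε → (q, yx, X$)
  read y, top X: go to q, push ε → (q, x, $)
  read x, top $: go to q, push U$ → (q, ε, U$)
All input consumed in state q with stack U$.

U$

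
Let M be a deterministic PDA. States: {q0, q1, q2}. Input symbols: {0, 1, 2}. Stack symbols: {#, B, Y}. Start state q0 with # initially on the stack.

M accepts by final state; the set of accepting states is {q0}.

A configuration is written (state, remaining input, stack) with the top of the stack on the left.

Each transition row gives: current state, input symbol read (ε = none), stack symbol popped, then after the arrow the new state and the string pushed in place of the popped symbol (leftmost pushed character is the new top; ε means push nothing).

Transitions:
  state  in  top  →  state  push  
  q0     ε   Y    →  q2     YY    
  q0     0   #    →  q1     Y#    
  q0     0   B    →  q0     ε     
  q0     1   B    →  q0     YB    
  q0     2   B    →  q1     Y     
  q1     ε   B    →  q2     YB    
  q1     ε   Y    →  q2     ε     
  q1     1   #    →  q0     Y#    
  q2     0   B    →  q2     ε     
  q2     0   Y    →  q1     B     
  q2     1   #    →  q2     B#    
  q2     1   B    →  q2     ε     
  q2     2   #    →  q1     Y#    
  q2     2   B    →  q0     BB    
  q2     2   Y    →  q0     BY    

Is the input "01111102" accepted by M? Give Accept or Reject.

(q0, 01111102, #)
  read 0, top #: go to q1, push Y# → (q1, 1111102, Y#)
  ε-move, top Y: go to q2, push ε → (q2, 1111102, #)
  read 1, top #: go to q2, push B# → (q2, 111102, B#)
  read 1, top B: go to q2, push ε → (q2, 11102, #)
  read 1, top #: go to q2, push B# → (q2, 1102, B#)
  read 1, top B: go to q2, push ε → (q2, 102, #)
  read 1, top #: go to q2, push B# → (q2, 02, B#)
  read 0, top B: go to q2, push ε → (q2, 2, #)
  read 2, top #: go to q1, push Y# → (q1, ε, Y#)
  ε-move, top Y: go to q2, push ε → (q2, ε, #)
All input consumed; state q2 ∉ F and no further ε-move applies.

Reject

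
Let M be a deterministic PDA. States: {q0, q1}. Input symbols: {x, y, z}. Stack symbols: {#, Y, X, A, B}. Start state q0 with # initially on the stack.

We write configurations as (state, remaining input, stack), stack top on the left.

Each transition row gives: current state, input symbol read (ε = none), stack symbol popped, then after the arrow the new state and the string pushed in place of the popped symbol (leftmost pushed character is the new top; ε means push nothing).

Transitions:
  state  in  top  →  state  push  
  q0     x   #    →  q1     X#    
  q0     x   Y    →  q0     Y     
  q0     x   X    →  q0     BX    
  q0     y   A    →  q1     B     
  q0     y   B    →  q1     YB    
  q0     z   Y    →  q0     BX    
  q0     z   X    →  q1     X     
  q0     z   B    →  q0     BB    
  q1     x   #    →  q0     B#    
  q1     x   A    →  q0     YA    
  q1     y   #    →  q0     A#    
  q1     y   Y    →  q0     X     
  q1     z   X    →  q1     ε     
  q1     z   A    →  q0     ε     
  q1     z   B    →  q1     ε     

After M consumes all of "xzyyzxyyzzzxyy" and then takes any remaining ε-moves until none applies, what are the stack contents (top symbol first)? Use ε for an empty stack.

(q0, xzyyzxyyzzzxyy, #)
  read x, top #: go to q1, push X# → (q1, zyyzxyyzzzxyy, X#)
  read z, top X: go to q1, push ε → (q1, yyzxyyzzzxyy, #)
  read y, top #: go to q0, push A# → (q0, yzxyyzzzxyy, A#)
  read y, top A: go to q1, push B → (q1, zxyyzzzxyy, B#)
  read z, top B: go to q1, push ε → (q1, xyyzzzxyy, #)
  read x, top #: go to q0, push B# → (q0, yyzzzxyy, B#)
  read y, top B: go to q1, push YB → (q1, yzzzxyy, YB#)
  read y, top Y: go to q0, push X → (q0, zzzxyy, XB#)
  read z, top X: go to q1, push X → (q1, zzxyy, XB#)
  read z, top X: go to q1, push ε → (q1, zxyy, B#)
  read z, top B: go to q1, push ε → (q1, xyy, #)
  read x, top #: go to q0, push B# → (q0, yy, B#)
  read y, top B: go to q1, push YB → (q1, y, YB#)
  read y, top Y: go to q0, push X → (q0, ε, XB#)
All input consumed in state q0 with stack XB#.

XB#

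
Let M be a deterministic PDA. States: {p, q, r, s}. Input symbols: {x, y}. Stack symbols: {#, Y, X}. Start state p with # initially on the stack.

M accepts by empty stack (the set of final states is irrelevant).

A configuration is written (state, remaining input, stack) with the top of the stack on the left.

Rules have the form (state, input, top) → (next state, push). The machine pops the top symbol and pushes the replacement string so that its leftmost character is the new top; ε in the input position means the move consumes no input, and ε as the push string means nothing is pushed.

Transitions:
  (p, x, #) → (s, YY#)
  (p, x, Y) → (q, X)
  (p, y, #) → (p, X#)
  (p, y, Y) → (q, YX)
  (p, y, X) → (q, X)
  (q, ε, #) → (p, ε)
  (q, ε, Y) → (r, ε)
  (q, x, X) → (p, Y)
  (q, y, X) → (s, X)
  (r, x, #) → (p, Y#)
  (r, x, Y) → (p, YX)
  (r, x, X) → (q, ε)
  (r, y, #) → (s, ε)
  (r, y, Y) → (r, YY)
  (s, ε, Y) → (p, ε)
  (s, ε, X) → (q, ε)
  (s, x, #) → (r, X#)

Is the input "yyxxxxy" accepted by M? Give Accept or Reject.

(p, yyxxxxy, #) ⊢ (p, yxxxxy, X#) ⊢ (q, xxxxy, X#) ⊢ (p, xxxy, Y#) ⊢ (q, xxy, X#) ⊢ (p, xy, Y#) ⊢ (q, y, X#) ⊢ (s, ε, X#) ⊢ (q, ε, #) ⊢ (p, ε, ε)
All input consumed and the stack is empty.

Accept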